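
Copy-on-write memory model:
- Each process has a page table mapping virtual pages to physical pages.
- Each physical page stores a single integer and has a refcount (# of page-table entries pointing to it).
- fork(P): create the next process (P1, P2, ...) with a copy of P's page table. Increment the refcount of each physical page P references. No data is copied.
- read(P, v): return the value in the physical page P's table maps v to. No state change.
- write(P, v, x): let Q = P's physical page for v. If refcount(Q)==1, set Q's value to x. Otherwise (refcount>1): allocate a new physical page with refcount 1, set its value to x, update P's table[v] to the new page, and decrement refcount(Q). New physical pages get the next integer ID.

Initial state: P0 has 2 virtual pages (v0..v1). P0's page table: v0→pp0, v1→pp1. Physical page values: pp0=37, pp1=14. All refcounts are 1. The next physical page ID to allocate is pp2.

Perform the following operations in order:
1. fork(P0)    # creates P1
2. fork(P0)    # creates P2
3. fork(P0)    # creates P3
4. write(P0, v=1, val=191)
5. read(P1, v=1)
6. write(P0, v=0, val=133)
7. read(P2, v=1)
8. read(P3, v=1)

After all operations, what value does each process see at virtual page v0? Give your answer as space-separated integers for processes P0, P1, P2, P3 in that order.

Op 1: fork(P0) -> P1. 2 ppages; refcounts: pp0:2 pp1:2
Op 2: fork(P0) -> P2. 2 ppages; refcounts: pp0:3 pp1:3
Op 3: fork(P0) -> P3. 2 ppages; refcounts: pp0:4 pp1:4
Op 4: write(P0, v1, 191). refcount(pp1)=4>1 -> COPY to pp2. 3 ppages; refcounts: pp0:4 pp1:3 pp2:1
Op 5: read(P1, v1) -> 14. No state change.
Op 6: write(P0, v0, 133). refcount(pp0)=4>1 -> COPY to pp3. 4 ppages; refcounts: pp0:3 pp1:3 pp2:1 pp3:1
Op 7: read(P2, v1) -> 14. No state change.
Op 8: read(P3, v1) -> 14. No state change.
P0: v0 -> pp3 = 133
P1: v0 -> pp0 = 37
P2: v0 -> pp0 = 37
P3: v0 -> pp0 = 37

Answer: 133 37 37 37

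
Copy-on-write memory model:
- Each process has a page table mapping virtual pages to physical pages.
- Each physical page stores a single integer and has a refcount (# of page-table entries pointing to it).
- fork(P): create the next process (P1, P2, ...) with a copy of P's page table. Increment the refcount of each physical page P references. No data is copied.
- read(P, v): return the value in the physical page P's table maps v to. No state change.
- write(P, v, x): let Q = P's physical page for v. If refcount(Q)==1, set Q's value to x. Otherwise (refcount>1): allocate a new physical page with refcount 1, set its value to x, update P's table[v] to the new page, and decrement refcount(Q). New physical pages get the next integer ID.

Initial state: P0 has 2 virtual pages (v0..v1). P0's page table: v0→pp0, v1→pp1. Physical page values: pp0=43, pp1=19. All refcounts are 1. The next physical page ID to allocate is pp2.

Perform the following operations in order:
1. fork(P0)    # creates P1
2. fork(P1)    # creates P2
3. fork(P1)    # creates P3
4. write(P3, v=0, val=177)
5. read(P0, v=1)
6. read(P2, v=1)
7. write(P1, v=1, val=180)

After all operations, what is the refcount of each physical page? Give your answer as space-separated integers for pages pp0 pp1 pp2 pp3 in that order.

Op 1: fork(P0) -> P1. 2 ppages; refcounts: pp0:2 pp1:2
Op 2: fork(P1) -> P2. 2 ppages; refcounts: pp0:3 pp1:3
Op 3: fork(P1) -> P3. 2 ppages; refcounts: pp0:4 pp1:4
Op 4: write(P3, v0, 177). refcount(pp0)=4>1 -> COPY to pp2. 3 ppages; refcounts: pp0:3 pp1:4 pp2:1
Op 5: read(P0, v1) -> 19. No state change.
Op 6: read(P2, v1) -> 19. No state change.
Op 7: write(P1, v1, 180). refcount(pp1)=4>1 -> COPY to pp3. 4 ppages; refcounts: pp0:3 pp1:3 pp2:1 pp3:1

Answer: 3 3 1 1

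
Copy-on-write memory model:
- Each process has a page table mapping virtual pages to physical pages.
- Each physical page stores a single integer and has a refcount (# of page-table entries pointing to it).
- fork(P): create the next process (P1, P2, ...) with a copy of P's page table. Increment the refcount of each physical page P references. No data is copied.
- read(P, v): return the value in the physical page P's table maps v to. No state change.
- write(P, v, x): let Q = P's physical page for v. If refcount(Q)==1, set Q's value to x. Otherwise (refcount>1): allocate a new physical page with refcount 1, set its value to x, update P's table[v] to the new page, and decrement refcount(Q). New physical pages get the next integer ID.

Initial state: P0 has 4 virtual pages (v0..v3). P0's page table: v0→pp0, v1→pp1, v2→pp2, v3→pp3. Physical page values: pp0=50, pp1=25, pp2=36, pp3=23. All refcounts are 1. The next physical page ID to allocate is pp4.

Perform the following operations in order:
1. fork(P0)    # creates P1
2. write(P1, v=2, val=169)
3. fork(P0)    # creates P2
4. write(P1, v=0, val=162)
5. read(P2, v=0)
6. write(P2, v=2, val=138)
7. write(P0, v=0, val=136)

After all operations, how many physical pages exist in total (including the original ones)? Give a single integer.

Op 1: fork(P0) -> P1. 4 ppages; refcounts: pp0:2 pp1:2 pp2:2 pp3:2
Op 2: write(P1, v2, 169). refcount(pp2)=2>1 -> COPY to pp4. 5 ppages; refcounts: pp0:2 pp1:2 pp2:1 pp3:2 pp4:1
Op 3: fork(P0) -> P2. 5 ppages; refcounts: pp0:3 pp1:3 pp2:2 pp3:3 pp4:1
Op 4: write(P1, v0, 162). refcount(pp0)=3>1 -> COPY to pp5. 6 ppages; refcounts: pp0:2 pp1:3 pp2:2 pp3:3 pp4:1 pp5:1
Op 5: read(P2, v0) -> 50. No state change.
Op 6: write(P2, v2, 138). refcount(pp2)=2>1 -> COPY to pp6. 7 ppages; refcounts: pp0:2 pp1:3 pp2:1 pp3:3 pp4:1 pp5:1 pp6:1
Op 7: write(P0, v0, 136). refcount(pp0)=2>1 -> COPY to pp7. 8 ppages; refcounts: pp0:1 pp1:3 pp2:1 pp3:3 pp4:1 pp5:1 pp6:1 pp7:1

Answer: 8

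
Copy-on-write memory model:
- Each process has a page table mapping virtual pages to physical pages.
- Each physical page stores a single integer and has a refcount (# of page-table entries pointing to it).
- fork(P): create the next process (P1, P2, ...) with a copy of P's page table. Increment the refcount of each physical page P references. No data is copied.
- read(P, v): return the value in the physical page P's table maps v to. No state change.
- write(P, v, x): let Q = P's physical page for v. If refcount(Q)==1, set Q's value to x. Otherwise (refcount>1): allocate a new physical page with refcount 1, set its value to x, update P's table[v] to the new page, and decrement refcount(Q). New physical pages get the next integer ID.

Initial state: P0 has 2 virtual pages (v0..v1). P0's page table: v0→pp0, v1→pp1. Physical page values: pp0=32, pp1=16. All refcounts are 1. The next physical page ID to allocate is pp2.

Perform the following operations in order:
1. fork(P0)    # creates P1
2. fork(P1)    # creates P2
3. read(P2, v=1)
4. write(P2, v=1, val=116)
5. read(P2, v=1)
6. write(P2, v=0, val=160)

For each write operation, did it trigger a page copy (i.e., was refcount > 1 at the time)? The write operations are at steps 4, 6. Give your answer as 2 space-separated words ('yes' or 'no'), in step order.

Op 1: fork(P0) -> P1. 2 ppages; refcounts: pp0:2 pp1:2
Op 2: fork(P1) -> P2. 2 ppages; refcounts: pp0:3 pp1:3
Op 3: read(P2, v1) -> 16. No state change.
Op 4: write(P2, v1, 116). refcount(pp1)=3>1 -> COPY to pp2. 3 ppages; refcounts: pp0:3 pp1:2 pp2:1
Op 5: read(P2, v1) -> 116. No state change.
Op 6: write(P2, v0, 160). refcount(pp0)=3>1 -> COPY to pp3. 4 ppages; refcounts: pp0:2 pp1:2 pp2:1 pp3:1

yes yes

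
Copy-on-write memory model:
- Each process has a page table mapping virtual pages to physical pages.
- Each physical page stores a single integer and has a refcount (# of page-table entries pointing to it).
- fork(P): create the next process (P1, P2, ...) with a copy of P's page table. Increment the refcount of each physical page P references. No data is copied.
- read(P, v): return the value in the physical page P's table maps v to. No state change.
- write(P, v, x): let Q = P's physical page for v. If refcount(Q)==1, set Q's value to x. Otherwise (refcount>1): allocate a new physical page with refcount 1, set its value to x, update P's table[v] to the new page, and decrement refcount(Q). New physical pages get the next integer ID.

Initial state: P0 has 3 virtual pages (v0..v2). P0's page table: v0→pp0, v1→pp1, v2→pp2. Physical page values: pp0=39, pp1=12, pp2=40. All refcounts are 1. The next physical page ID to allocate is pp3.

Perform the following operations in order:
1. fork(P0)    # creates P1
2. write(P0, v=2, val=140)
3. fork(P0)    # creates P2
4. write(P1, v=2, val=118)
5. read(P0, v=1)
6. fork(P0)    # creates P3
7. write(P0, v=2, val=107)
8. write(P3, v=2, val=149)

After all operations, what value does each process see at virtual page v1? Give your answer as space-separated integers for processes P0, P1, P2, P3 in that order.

Answer: 12 12 12 12

Derivation:
Op 1: fork(P0) -> P1. 3 ppages; refcounts: pp0:2 pp1:2 pp2:2
Op 2: write(P0, v2, 140). refcount(pp2)=2>1 -> COPY to pp3. 4 ppages; refcounts: pp0:2 pp1:2 pp2:1 pp3:1
Op 3: fork(P0) -> P2. 4 ppages; refcounts: pp0:3 pp1:3 pp2:1 pp3:2
Op 4: write(P1, v2, 118). refcount(pp2)=1 -> write in place. 4 ppages; refcounts: pp0:3 pp1:3 pp2:1 pp3:2
Op 5: read(P0, v1) -> 12. No state change.
Op 6: fork(P0) -> P3. 4 ppages; refcounts: pp0:4 pp1:4 pp2:1 pp3:3
Op 7: write(P0, v2, 107). refcount(pp3)=3>1 -> COPY to pp4. 5 ppages; refcounts: pp0:4 pp1:4 pp2:1 pp3:2 pp4:1
Op 8: write(P3, v2, 149). refcount(pp3)=2>1 -> COPY to pp5. 6 ppages; refcounts: pp0:4 pp1:4 pp2:1 pp3:1 pp4:1 pp5:1
P0: v1 -> pp1 = 12
P1: v1 -> pp1 = 12
P2: v1 -> pp1 = 12
P3: v1 -> pp1 = 12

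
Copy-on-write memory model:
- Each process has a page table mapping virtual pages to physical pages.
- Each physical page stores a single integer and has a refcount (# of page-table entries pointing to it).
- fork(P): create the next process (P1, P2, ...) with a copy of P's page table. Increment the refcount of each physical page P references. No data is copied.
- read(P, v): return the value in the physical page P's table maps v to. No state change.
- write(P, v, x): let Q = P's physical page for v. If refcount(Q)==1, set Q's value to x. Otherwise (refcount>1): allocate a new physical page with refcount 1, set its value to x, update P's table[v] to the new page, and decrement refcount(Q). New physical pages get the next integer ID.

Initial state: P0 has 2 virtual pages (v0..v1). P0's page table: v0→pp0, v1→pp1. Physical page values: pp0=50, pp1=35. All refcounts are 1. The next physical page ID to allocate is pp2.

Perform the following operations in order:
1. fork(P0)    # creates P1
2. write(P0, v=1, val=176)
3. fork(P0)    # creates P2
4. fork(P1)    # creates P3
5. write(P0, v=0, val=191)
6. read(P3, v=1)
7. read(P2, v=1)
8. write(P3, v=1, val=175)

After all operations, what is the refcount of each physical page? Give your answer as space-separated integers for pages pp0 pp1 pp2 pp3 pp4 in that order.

Op 1: fork(P0) -> P1. 2 ppages; refcounts: pp0:2 pp1:2
Op 2: write(P0, v1, 176). refcount(pp1)=2>1 -> COPY to pp2. 3 ppages; refcounts: pp0:2 pp1:1 pp2:1
Op 3: fork(P0) -> P2. 3 ppages; refcounts: pp0:3 pp1:1 pp2:2
Op 4: fork(P1) -> P3. 3 ppages; refcounts: pp0:4 pp1:2 pp2:2
Op 5: write(P0, v0, 191). refcount(pp0)=4>1 -> COPY to pp3. 4 ppages; refcounts: pp0:3 pp1:2 pp2:2 pp3:1
Op 6: read(P3, v1) -> 35. No state change.
Op 7: read(P2, v1) -> 176. No state change.
Op 8: write(P3, v1, 175). refcount(pp1)=2>1 -> COPY to pp4. 5 ppages; refcounts: pp0:3 pp1:1 pp2:2 pp3:1 pp4:1

Answer: 3 1 2 1 1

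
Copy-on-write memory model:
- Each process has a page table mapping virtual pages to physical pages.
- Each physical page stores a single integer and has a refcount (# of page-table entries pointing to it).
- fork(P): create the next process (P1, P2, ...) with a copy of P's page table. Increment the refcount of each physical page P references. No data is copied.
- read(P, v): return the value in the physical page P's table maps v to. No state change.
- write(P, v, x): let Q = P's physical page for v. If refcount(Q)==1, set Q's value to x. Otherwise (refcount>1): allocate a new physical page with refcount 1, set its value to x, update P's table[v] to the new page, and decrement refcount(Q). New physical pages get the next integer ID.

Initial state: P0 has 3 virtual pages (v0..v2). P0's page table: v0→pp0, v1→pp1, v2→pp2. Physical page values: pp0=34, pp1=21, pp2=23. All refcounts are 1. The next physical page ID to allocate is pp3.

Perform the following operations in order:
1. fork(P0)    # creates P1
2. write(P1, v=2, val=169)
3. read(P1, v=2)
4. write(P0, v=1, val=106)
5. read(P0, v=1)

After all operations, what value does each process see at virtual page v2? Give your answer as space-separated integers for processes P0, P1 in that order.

Op 1: fork(P0) -> P1. 3 ppages; refcounts: pp0:2 pp1:2 pp2:2
Op 2: write(P1, v2, 169). refcount(pp2)=2>1 -> COPY to pp3. 4 ppages; refcounts: pp0:2 pp1:2 pp2:1 pp3:1
Op 3: read(P1, v2) -> 169. No state change.
Op 4: write(P0, v1, 106). refcount(pp1)=2>1 -> COPY to pp4. 5 ppages; refcounts: pp0:2 pp1:1 pp2:1 pp3:1 pp4:1
Op 5: read(P0, v1) -> 106. No state change.
P0: v2 -> pp2 = 23
P1: v2 -> pp3 = 169

Answer: 23 169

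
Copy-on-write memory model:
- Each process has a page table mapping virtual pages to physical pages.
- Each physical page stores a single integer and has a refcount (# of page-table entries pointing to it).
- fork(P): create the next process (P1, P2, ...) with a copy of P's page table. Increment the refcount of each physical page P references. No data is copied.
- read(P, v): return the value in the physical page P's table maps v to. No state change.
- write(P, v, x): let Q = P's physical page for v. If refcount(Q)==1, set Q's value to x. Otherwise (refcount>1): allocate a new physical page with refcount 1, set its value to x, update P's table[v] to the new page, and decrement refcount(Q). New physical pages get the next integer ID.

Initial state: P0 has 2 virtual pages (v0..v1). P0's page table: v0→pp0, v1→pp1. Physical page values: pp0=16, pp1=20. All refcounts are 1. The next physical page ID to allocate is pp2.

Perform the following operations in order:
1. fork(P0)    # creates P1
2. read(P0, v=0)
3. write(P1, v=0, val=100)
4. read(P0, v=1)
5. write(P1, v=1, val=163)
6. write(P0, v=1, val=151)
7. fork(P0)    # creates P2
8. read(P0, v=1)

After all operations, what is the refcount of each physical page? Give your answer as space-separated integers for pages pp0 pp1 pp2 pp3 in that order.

Answer: 2 2 1 1

Derivation:
Op 1: fork(P0) -> P1. 2 ppages; refcounts: pp0:2 pp1:2
Op 2: read(P0, v0) -> 16. No state change.
Op 3: write(P1, v0, 100). refcount(pp0)=2>1 -> COPY to pp2. 3 ppages; refcounts: pp0:1 pp1:2 pp2:1
Op 4: read(P0, v1) -> 20. No state change.
Op 5: write(P1, v1, 163). refcount(pp1)=2>1 -> COPY to pp3. 4 ppages; refcounts: pp0:1 pp1:1 pp2:1 pp3:1
Op 6: write(P0, v1, 151). refcount(pp1)=1 -> write in place. 4 ppages; refcounts: pp0:1 pp1:1 pp2:1 pp3:1
Op 7: fork(P0) -> P2. 4 ppages; refcounts: pp0:2 pp1:2 pp2:1 pp3:1
Op 8: read(P0, v1) -> 151. No state change.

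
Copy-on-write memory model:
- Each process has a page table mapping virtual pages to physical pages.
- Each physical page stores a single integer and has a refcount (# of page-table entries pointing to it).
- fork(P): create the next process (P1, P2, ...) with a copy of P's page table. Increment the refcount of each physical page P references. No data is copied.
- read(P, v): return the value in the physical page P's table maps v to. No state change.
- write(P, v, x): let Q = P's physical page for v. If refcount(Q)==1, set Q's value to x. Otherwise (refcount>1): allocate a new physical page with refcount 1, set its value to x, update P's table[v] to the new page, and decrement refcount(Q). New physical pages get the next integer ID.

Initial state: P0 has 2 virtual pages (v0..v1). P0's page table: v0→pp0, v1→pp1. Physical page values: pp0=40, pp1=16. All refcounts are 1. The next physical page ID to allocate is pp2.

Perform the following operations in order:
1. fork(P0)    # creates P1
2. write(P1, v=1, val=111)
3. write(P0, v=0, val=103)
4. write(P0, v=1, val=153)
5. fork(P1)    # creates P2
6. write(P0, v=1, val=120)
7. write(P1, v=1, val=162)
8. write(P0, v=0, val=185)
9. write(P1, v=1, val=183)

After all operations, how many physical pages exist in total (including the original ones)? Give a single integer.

Op 1: fork(P0) -> P1. 2 ppages; refcounts: pp0:2 pp1:2
Op 2: write(P1, v1, 111). refcount(pp1)=2>1 -> COPY to pp2. 3 ppages; refcounts: pp0:2 pp1:1 pp2:1
Op 3: write(P0, v0, 103). refcount(pp0)=2>1 -> COPY to pp3. 4 ppages; refcounts: pp0:1 pp1:1 pp2:1 pp3:1
Op 4: write(P0, v1, 153). refcount(pp1)=1 -> write in place. 4 ppages; refcounts: pp0:1 pp1:1 pp2:1 pp3:1
Op 5: fork(P1) -> P2. 4 ppages; refcounts: pp0:2 pp1:1 pp2:2 pp3:1
Op 6: write(P0, v1, 120). refcount(pp1)=1 -> write in place. 4 ppages; refcounts: pp0:2 pp1:1 pp2:2 pp3:1
Op 7: write(P1, v1, 162). refcount(pp2)=2>1 -> COPY to pp4. 5 ppages; refcounts: pp0:2 pp1:1 pp2:1 pp3:1 pp4:1
Op 8: write(P0, v0, 185). refcount(pp3)=1 -> write in place. 5 ppages; refcounts: pp0:2 pp1:1 pp2:1 pp3:1 pp4:1
Op 9: write(P1, v1, 183). refcount(pp4)=1 -> write in place. 5 ppages; refcounts: pp0:2 pp1:1 pp2:1 pp3:1 pp4:1

Answer: 5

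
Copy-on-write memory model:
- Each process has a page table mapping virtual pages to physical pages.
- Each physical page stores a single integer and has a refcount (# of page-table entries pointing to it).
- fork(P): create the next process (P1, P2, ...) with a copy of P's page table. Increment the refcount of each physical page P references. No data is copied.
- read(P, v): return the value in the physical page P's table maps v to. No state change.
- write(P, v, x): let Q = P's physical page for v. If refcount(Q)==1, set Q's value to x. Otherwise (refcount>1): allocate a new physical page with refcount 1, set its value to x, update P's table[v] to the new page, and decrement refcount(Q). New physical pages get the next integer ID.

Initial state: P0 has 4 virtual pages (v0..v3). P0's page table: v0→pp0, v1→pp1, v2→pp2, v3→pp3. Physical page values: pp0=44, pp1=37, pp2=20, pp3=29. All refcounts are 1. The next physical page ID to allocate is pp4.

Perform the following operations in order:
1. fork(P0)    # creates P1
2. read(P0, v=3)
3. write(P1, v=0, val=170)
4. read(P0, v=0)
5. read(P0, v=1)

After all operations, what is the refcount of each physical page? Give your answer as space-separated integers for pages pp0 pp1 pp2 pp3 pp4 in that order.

Answer: 1 2 2 2 1

Derivation:
Op 1: fork(P0) -> P1. 4 ppages; refcounts: pp0:2 pp1:2 pp2:2 pp3:2
Op 2: read(P0, v3) -> 29. No state change.
Op 3: write(P1, v0, 170). refcount(pp0)=2>1 -> COPY to pp4. 5 ppages; refcounts: pp0:1 pp1:2 pp2:2 pp3:2 pp4:1
Op 4: read(P0, v0) -> 44. No state change.
Op 5: read(P0, v1) -> 37. No state change.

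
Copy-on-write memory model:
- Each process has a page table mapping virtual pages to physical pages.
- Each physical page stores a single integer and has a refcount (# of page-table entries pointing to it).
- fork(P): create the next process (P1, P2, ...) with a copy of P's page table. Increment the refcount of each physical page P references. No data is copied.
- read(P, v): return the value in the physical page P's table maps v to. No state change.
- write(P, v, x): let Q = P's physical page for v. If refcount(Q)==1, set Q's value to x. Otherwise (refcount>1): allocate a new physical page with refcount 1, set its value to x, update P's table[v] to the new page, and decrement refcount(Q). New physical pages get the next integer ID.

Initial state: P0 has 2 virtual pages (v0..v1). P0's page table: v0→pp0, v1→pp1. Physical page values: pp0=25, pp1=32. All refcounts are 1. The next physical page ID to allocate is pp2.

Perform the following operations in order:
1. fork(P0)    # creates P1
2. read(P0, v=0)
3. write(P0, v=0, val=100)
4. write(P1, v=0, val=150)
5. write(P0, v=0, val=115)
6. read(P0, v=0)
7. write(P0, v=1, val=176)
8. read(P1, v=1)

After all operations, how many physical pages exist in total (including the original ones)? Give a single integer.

Answer: 4

Derivation:
Op 1: fork(P0) -> P1. 2 ppages; refcounts: pp0:2 pp1:2
Op 2: read(P0, v0) -> 25. No state change.
Op 3: write(P0, v0, 100). refcount(pp0)=2>1 -> COPY to pp2. 3 ppages; refcounts: pp0:1 pp1:2 pp2:1
Op 4: write(P1, v0, 150). refcount(pp0)=1 -> write in place. 3 ppages; refcounts: pp0:1 pp1:2 pp2:1
Op 5: write(P0, v0, 115). refcount(pp2)=1 -> write in place. 3 ppages; refcounts: pp0:1 pp1:2 pp2:1
Op 6: read(P0, v0) -> 115. No state change.
Op 7: write(P0, v1, 176). refcount(pp1)=2>1 -> COPY to pp3. 4 ppages; refcounts: pp0:1 pp1:1 pp2:1 pp3:1
Op 8: read(P1, v1) -> 32. No state change.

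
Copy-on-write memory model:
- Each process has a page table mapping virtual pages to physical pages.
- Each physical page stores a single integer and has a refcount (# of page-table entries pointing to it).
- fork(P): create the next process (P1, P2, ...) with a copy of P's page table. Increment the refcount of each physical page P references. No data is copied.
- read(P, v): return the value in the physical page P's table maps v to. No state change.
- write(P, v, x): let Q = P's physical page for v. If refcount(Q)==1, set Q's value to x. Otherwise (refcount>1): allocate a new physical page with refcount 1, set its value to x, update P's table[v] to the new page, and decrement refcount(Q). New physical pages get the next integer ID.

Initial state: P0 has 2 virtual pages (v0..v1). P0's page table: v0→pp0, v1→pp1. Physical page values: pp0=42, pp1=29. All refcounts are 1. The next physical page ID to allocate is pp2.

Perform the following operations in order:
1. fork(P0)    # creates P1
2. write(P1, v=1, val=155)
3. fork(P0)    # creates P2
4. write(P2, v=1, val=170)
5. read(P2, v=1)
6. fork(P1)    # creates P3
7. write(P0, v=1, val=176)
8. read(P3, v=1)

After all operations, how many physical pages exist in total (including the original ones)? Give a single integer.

Answer: 4

Derivation:
Op 1: fork(P0) -> P1. 2 ppages; refcounts: pp0:2 pp1:2
Op 2: write(P1, v1, 155). refcount(pp1)=2>1 -> COPY to pp2. 3 ppages; refcounts: pp0:2 pp1:1 pp2:1
Op 3: fork(P0) -> P2. 3 ppages; refcounts: pp0:3 pp1:2 pp2:1
Op 4: write(P2, v1, 170). refcount(pp1)=2>1 -> COPY to pp3. 4 ppages; refcounts: pp0:3 pp1:1 pp2:1 pp3:1
Op 5: read(P2, v1) -> 170. No state change.
Op 6: fork(P1) -> P3. 4 ppages; refcounts: pp0:4 pp1:1 pp2:2 pp3:1
Op 7: write(P0, v1, 176). refcount(pp1)=1 -> write in place. 4 ppages; refcounts: pp0:4 pp1:1 pp2:2 pp3:1
Op 8: read(P3, v1) -> 155. No state change.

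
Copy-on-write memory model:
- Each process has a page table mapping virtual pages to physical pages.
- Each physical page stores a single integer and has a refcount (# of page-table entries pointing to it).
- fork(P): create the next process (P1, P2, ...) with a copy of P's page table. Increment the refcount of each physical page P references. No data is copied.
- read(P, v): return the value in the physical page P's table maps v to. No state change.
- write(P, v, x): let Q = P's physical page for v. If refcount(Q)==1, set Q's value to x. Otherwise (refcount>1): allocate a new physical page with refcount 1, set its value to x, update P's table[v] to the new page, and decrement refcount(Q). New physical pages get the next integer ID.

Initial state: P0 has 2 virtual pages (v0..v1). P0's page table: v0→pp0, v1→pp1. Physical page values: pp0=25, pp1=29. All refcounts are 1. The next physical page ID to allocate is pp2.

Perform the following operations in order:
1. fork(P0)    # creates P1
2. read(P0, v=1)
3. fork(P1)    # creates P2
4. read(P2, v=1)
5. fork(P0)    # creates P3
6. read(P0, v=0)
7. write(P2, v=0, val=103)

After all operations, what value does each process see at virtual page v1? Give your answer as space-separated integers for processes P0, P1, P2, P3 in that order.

Answer: 29 29 29 29

Derivation:
Op 1: fork(P0) -> P1. 2 ppages; refcounts: pp0:2 pp1:2
Op 2: read(P0, v1) -> 29. No state change.
Op 3: fork(P1) -> P2. 2 ppages; refcounts: pp0:3 pp1:3
Op 4: read(P2, v1) -> 29. No state change.
Op 5: fork(P0) -> P3. 2 ppages; refcounts: pp0:4 pp1:4
Op 6: read(P0, v0) -> 25. No state change.
Op 7: write(P2, v0, 103). refcount(pp0)=4>1 -> COPY to pp2. 3 ppages; refcounts: pp0:3 pp1:4 pp2:1
P0: v1 -> pp1 = 29
P1: v1 -> pp1 = 29
P2: v1 -> pp1 = 29
P3: v1 -> pp1 = 29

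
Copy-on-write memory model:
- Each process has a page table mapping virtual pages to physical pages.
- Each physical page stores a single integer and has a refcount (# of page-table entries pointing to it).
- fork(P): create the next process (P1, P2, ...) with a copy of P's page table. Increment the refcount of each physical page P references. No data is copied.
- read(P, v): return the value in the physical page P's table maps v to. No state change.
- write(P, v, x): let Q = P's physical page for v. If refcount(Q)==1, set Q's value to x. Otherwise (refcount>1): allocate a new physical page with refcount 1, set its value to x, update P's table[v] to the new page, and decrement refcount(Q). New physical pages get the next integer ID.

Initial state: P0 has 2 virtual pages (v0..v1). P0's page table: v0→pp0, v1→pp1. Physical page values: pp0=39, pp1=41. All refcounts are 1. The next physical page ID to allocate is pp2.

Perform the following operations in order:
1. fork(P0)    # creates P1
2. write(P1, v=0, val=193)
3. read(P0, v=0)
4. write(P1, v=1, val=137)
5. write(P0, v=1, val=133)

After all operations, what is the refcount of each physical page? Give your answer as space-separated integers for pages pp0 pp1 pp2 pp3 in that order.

Op 1: fork(P0) -> P1. 2 ppages; refcounts: pp0:2 pp1:2
Op 2: write(P1, v0, 193). refcount(pp0)=2>1 -> COPY to pp2. 3 ppages; refcounts: pp0:1 pp1:2 pp2:1
Op 3: read(P0, v0) -> 39. No state change.
Op 4: write(P1, v1, 137). refcount(pp1)=2>1 -> COPY to pp3. 4 ppages; refcounts: pp0:1 pp1:1 pp2:1 pp3:1
Op 5: write(P0, v1, 133). refcount(pp1)=1 -> write in place. 4 ppages; refcounts: pp0:1 pp1:1 pp2:1 pp3:1

Answer: 1 1 1 1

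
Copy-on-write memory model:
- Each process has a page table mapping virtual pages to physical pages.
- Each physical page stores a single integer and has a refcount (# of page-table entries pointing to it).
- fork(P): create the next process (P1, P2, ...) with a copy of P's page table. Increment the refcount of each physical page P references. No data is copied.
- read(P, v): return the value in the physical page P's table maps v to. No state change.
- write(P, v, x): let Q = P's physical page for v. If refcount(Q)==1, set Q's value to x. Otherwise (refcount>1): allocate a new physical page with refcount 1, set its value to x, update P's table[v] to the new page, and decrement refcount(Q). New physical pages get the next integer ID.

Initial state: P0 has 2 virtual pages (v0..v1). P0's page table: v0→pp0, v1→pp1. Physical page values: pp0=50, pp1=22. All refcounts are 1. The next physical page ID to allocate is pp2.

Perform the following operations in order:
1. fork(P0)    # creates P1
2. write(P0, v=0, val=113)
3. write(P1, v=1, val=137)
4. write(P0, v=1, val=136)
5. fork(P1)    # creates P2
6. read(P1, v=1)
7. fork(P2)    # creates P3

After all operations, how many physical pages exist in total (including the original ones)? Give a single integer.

Op 1: fork(P0) -> P1. 2 ppages; refcounts: pp0:2 pp1:2
Op 2: write(P0, v0, 113). refcount(pp0)=2>1 -> COPY to pp2. 3 ppages; refcounts: pp0:1 pp1:2 pp2:1
Op 3: write(P1, v1, 137). refcount(pp1)=2>1 -> COPY to pp3. 4 ppages; refcounts: pp0:1 pp1:1 pp2:1 pp3:1
Op 4: write(P0, v1, 136). refcount(pp1)=1 -> write in place. 4 ppages; refcounts: pp0:1 pp1:1 pp2:1 pp3:1
Op 5: fork(P1) -> P2. 4 ppages; refcounts: pp0:2 pp1:1 pp2:1 pp3:2
Op 6: read(P1, v1) -> 137. No state change.
Op 7: fork(P2) -> P3. 4 ppages; refcounts: pp0:3 pp1:1 pp2:1 pp3:3

Answer: 4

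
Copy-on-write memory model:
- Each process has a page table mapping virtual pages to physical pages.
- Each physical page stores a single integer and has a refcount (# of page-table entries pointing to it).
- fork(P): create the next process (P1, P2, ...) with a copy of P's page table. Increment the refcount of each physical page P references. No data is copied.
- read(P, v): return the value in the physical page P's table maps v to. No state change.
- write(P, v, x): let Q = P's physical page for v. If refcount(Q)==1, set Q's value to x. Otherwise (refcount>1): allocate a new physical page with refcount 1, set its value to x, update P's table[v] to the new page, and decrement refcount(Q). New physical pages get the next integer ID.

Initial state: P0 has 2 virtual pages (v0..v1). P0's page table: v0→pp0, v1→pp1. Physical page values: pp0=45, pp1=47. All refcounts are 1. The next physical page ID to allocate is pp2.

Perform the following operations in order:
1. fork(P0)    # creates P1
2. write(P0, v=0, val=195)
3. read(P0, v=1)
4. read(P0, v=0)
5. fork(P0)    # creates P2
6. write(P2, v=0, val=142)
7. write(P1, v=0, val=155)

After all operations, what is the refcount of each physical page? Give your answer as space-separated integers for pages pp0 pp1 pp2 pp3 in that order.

Answer: 1 3 1 1

Derivation:
Op 1: fork(P0) -> P1. 2 ppages; refcounts: pp0:2 pp1:2
Op 2: write(P0, v0, 195). refcount(pp0)=2>1 -> COPY to pp2. 3 ppages; refcounts: pp0:1 pp1:2 pp2:1
Op 3: read(P0, v1) -> 47. No state change.
Op 4: read(P0, v0) -> 195. No state change.
Op 5: fork(P0) -> P2. 3 ppages; refcounts: pp0:1 pp1:3 pp2:2
Op 6: write(P2, v0, 142). refcount(pp2)=2>1 -> COPY to pp3. 4 ppages; refcounts: pp0:1 pp1:3 pp2:1 pp3:1
Op 7: write(P1, v0, 155). refcount(pp0)=1 -> write in place. 4 ppages; refcounts: pp0:1 pp1:3 pp2:1 pp3:1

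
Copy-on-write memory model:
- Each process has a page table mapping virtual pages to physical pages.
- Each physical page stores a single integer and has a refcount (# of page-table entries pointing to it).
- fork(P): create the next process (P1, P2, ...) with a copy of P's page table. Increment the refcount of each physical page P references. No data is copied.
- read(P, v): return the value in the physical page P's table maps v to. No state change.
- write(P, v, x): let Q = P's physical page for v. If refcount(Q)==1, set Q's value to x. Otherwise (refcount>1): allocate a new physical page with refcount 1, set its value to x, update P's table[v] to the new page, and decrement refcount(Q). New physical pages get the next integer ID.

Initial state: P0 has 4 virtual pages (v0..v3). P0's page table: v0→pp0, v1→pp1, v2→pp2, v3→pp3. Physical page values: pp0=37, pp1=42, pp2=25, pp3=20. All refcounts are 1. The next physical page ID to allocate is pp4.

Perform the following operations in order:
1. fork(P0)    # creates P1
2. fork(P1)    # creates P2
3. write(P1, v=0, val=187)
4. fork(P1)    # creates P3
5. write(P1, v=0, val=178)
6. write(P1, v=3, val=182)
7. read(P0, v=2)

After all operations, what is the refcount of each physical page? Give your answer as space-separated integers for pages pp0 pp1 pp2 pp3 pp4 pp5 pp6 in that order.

Answer: 2 4 4 3 1 1 1

Derivation:
Op 1: fork(P0) -> P1. 4 ppages; refcounts: pp0:2 pp1:2 pp2:2 pp3:2
Op 2: fork(P1) -> P2. 4 ppages; refcounts: pp0:3 pp1:3 pp2:3 pp3:3
Op 3: write(P1, v0, 187). refcount(pp0)=3>1 -> COPY to pp4. 5 ppages; refcounts: pp0:2 pp1:3 pp2:3 pp3:3 pp4:1
Op 4: fork(P1) -> P3. 5 ppages; refcounts: pp0:2 pp1:4 pp2:4 pp3:4 pp4:2
Op 5: write(P1, v0, 178). refcount(pp4)=2>1 -> COPY to pp5. 6 ppages; refcounts: pp0:2 pp1:4 pp2:4 pp3:4 pp4:1 pp5:1
Op 6: write(P1, v3, 182). refcount(pp3)=4>1 -> COPY to pp6. 7 ppages; refcounts: pp0:2 pp1:4 pp2:4 pp3:3 pp4:1 pp5:1 pp6:1
Op 7: read(P0, v2) -> 25. No state change.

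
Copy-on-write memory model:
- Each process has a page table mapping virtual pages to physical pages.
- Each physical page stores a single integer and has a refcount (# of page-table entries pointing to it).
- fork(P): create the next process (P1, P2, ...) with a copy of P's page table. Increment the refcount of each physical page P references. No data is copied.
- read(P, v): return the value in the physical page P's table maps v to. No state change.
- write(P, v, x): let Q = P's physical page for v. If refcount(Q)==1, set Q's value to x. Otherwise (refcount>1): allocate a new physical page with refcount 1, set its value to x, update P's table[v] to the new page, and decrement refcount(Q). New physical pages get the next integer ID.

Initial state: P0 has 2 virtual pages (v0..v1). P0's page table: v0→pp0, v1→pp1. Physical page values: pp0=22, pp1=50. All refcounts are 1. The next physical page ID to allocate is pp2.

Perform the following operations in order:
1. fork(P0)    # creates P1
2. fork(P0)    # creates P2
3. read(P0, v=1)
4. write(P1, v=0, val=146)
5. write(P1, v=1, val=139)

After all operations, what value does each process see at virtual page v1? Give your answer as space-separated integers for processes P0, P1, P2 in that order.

Op 1: fork(P0) -> P1. 2 ppages; refcounts: pp0:2 pp1:2
Op 2: fork(P0) -> P2. 2 ppages; refcounts: pp0:3 pp1:3
Op 3: read(P0, v1) -> 50. No state change.
Op 4: write(P1, v0, 146). refcount(pp0)=3>1 -> COPY to pp2. 3 ppages; refcounts: pp0:2 pp1:3 pp2:1
Op 5: write(P1, v1, 139). refcount(pp1)=3>1 -> COPY to pp3. 4 ppages; refcounts: pp0:2 pp1:2 pp2:1 pp3:1
P0: v1 -> pp1 = 50
P1: v1 -> pp3 = 139
P2: v1 -> pp1 = 50

Answer: 50 139 50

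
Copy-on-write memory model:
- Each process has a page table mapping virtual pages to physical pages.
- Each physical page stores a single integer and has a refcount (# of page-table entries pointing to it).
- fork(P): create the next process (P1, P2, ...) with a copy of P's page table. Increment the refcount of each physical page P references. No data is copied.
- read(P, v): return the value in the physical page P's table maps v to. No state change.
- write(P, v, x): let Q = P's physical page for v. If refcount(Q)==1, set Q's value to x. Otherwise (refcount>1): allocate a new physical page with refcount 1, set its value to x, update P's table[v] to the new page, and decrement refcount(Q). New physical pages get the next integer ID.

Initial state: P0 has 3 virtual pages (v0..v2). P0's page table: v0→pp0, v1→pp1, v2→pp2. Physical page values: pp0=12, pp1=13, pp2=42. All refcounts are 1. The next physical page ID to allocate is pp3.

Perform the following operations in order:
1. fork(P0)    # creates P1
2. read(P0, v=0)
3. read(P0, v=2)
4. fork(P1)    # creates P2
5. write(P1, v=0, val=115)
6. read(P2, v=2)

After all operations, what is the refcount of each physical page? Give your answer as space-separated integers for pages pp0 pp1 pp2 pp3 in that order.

Op 1: fork(P0) -> P1. 3 ppages; refcounts: pp0:2 pp1:2 pp2:2
Op 2: read(P0, v0) -> 12. No state change.
Op 3: read(P0, v2) -> 42. No state change.
Op 4: fork(P1) -> P2. 3 ppages; refcounts: pp0:3 pp1:3 pp2:3
Op 5: write(P1, v0, 115). refcount(pp0)=3>1 -> COPY to pp3. 4 ppages; refcounts: pp0:2 pp1:3 pp2:3 pp3:1
Op 6: read(P2, v2) -> 42. No state change.

Answer: 2 3 3 1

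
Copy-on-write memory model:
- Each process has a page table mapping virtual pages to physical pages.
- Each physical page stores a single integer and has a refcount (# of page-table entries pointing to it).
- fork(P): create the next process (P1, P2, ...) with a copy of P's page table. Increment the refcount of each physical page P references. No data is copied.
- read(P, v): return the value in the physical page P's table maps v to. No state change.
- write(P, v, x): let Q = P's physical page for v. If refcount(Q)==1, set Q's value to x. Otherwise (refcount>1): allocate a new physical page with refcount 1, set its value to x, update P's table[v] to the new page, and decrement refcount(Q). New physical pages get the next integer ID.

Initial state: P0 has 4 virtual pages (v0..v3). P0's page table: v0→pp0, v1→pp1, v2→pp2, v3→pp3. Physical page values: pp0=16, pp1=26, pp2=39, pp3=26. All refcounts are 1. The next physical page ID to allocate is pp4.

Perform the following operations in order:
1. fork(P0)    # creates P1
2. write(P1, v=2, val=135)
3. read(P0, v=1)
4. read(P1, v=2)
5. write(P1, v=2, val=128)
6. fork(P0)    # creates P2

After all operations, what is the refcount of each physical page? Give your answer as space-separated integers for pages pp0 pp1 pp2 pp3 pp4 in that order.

Op 1: fork(P0) -> P1. 4 ppages; refcounts: pp0:2 pp1:2 pp2:2 pp3:2
Op 2: write(P1, v2, 135). refcount(pp2)=2>1 -> COPY to pp4. 5 ppages; refcounts: pp0:2 pp1:2 pp2:1 pp3:2 pp4:1
Op 3: read(P0, v1) -> 26. No state change.
Op 4: read(P1, v2) -> 135. No state change.
Op 5: write(P1, v2, 128). refcount(pp4)=1 -> write in place. 5 ppages; refcounts: pp0:2 pp1:2 pp2:1 pp3:2 pp4:1
Op 6: fork(P0) -> P2. 5 ppages; refcounts: pp0:3 pp1:3 pp2:2 pp3:3 pp4:1

Answer: 3 3 2 3 1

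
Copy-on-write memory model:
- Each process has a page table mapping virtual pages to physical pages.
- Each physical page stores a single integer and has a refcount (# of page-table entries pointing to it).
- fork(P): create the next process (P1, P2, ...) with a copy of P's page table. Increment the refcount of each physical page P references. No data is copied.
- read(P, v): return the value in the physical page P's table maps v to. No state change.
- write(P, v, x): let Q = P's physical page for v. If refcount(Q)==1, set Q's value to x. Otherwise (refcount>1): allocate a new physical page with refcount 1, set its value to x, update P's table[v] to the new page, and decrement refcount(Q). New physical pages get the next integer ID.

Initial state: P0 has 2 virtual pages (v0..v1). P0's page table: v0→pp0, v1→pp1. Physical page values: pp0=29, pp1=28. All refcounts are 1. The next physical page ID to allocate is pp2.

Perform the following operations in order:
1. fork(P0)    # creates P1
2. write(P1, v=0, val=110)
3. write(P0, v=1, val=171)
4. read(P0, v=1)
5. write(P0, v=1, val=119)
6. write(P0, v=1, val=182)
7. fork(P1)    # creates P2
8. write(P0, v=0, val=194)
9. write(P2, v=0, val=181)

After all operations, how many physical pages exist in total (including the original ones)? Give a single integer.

Answer: 5

Derivation:
Op 1: fork(P0) -> P1. 2 ppages; refcounts: pp0:2 pp1:2
Op 2: write(P1, v0, 110). refcount(pp0)=2>1 -> COPY to pp2. 3 ppages; refcounts: pp0:1 pp1:2 pp2:1
Op 3: write(P0, v1, 171). refcount(pp1)=2>1 -> COPY to pp3. 4 ppages; refcounts: pp0:1 pp1:1 pp2:1 pp3:1
Op 4: read(P0, v1) -> 171. No state change.
Op 5: write(P0, v1, 119). refcount(pp3)=1 -> write in place. 4 ppages; refcounts: pp0:1 pp1:1 pp2:1 pp3:1
Op 6: write(P0, v1, 182). refcount(pp3)=1 -> write in place. 4 ppages; refcounts: pp0:1 pp1:1 pp2:1 pp3:1
Op 7: fork(P1) -> P2. 4 ppages; refcounts: pp0:1 pp1:2 pp2:2 pp3:1
Op 8: write(P0, v0, 194). refcount(pp0)=1 -> write in place. 4 ppages; refcounts: pp0:1 pp1:2 pp2:2 pp3:1
Op 9: write(P2, v0, 181). refcount(pp2)=2>1 -> COPY to pp4. 5 ppages; refcounts: pp0:1 pp1:2 pp2:1 pp3:1 pp4:1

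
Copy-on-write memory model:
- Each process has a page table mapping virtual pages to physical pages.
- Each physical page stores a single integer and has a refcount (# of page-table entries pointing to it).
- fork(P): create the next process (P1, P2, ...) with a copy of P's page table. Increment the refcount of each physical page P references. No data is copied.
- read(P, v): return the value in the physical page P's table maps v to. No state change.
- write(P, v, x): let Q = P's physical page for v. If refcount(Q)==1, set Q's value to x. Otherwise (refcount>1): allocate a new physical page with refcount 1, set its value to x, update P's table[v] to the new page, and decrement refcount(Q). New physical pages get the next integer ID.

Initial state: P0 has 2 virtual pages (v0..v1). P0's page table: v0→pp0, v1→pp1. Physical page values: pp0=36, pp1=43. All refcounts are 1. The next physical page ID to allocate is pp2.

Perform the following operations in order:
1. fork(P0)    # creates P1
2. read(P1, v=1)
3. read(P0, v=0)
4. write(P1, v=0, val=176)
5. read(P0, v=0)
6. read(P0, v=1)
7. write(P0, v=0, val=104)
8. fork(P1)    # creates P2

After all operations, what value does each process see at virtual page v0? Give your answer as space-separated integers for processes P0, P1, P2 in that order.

Answer: 104 176 176

Derivation:
Op 1: fork(P0) -> P1. 2 ppages; refcounts: pp0:2 pp1:2
Op 2: read(P1, v1) -> 43. No state change.
Op 3: read(P0, v0) -> 36. No state change.
Op 4: write(P1, v0, 176). refcount(pp0)=2>1 -> COPY to pp2. 3 ppages; refcounts: pp0:1 pp1:2 pp2:1
Op 5: read(P0, v0) -> 36. No state change.
Op 6: read(P0, v1) -> 43. No state change.
Op 7: write(P0, v0, 104). refcount(pp0)=1 -> write in place. 3 ppages; refcounts: pp0:1 pp1:2 pp2:1
Op 8: fork(P1) -> P2. 3 ppages; refcounts: pp0:1 pp1:3 pp2:2
P0: v0 -> pp0 = 104
P1: v0 -> pp2 = 176
P2: v0 -> pp2 = 176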